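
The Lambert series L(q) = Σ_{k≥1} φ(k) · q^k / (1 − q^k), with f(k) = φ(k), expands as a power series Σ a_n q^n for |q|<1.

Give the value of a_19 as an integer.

d|19:{19,1}  Σφ=18+1=19

a_19 = 19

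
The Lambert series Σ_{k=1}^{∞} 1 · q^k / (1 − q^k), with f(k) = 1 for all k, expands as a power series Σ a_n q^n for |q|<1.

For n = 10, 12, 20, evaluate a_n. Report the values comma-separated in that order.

q^10  k|10↦f(k): 1:1 2:1 5:1 10:1  a_10=4
n=12: 1·12 2·6 3·4 4·3 6·2 12·1  f→[1+1+1+1+1+1]=6
d|20:{1,2,4,5,10,20}  Σf=1+1+1+1+1+1=6

4, 6, 6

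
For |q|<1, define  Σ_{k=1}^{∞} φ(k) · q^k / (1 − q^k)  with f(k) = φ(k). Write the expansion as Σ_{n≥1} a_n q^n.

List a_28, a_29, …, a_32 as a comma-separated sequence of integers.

[q^28] φ(1)=1,φ(2)=1,φ(4)=2,φ(7)=6,φ(14)=6,φ(28)=12 ⇒ 28
n=29: 1·29 29·1  φ→[1+28]=29
n=30: 1·30 2·15 3·10 5·6 6·5 10·3 15·2 30·1  φ→[1+1+2+4+2+4+8+8]=30
n=31: 31·1 1·31  φ→[30+1]=31
q^32  k|32↦φ(k): 1:1 2:1 4:2 8:4 16:8 32:16  a_32=32

28, 29, 30, 31, 32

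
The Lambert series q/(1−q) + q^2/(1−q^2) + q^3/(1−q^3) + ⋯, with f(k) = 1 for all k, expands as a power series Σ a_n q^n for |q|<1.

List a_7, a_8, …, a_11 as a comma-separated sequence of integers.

2, 4, 3, 4, 2

d|7:{1,7}  Σf=1+1=2
[q^8] f(8)=1,f(4)=1,f(2)=1,f(1)=1 ⇒ 4
q^9  k|9↦f(k): 9:1 3:1 1:1  a_9=3
n=10: 1·10 2·5 5·2 10·1  f→[1+1+1+1]=4
d|11:{11,1}  Σf=1+1=2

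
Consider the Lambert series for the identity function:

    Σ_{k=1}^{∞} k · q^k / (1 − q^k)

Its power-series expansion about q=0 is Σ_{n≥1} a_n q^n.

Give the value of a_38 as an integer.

d|38:{1,2,19,38}  Σf=1+2+19+38=60

a_38 = 60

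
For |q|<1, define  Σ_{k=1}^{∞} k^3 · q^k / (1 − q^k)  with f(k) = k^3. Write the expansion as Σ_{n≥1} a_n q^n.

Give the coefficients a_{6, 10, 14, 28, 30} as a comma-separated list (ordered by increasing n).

d|6:{1,2,3,6}  Σf=1+8+27+216=252
d|10:{1,2,5,10}  Σf=1+8+125+1000=1134
[q^14] f(14)=2744,f(7)=343,f(2)=8,f(1)=1 ⇒ 3096
n=28: 1·28 2·14 4·7 7·4 14·2 28·1  f→[1+8+64+343+2744+21952]=25112
[q^30] f(1)=1,f(2)=8,f(3)=27,f(5)=125,f(6)=216,f(10)=1000,f(15)=3375,f(30)=27000 ⇒ 31752

252, 1134, 3096, 25112, 31752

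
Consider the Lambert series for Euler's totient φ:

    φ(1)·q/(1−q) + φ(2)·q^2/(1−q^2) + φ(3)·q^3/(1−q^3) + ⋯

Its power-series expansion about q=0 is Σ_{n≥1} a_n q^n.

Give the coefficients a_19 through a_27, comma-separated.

d|19:{1,19}  Σφ=1+18=19
d|20:{20,10,5,4,2,1}  Σφ=8+4+4+2+1+1=20
[q^21] φ(21)=12,φ(7)=6,φ(3)=2,φ(1)=1 ⇒ 21
d|22:{22,11,2,1}  Σφ=10+10+1+1=22
[q^23] φ(1)=1,φ(23)=22 ⇒ 23
d|24:{1,2,3,4,6,8,12,24}  Σφ=1+1+2+2+2+4+4+8=24
d|25:{25,5,1}  Σφ=20+4+1=25
q^26  k|26↦φ(k): 1:1 2:1 13:12 26:12  a_26=26
q^27  k|27↦φ(k): 27:18 9:6 3:2 1:1  a_27=27

19, 20, 21, 22, 23, 24, 25, 26, 27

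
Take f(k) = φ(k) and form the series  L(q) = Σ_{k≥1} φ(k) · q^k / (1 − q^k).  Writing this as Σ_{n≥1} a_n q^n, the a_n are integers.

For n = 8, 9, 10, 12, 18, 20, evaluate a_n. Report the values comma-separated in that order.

q^8  k|8↦φ(k): 1:1 2:1 4:2 8:4  a_8=8
[q^9] φ(9)=6,φ(3)=2,φ(1)=1 ⇒ 9
q^10  k|10↦φ(k): 10:4 5:4 2:1 1:1  a_10=10
n=12: 1·12 2·6 3·4 4·3 6·2 12·1  φ→[1+1+2+2+2+4]=12
d|18:{18,9,6,3,2,1}  Σφ=6+6+2+2+1+1=18
n=20: 20·1 10·2 5·4 4·5 2·10 1·20  φ→[8+4+4+2+1+1]=20

8, 9, 10, 12, 18, 20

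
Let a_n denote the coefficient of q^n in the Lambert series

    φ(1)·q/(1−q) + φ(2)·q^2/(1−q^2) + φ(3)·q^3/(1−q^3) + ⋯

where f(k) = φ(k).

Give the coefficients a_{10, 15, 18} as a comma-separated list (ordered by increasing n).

n=10: 10·1 5·2 2·5 1·10  φ→[4+4+1+1]=10
q^15  k|15↦φ(k): 15:8 5:4 3:2 1:1  a_15=15
[q^18] φ(1)=1,φ(2)=1,φ(3)=2,φ(6)=2,φ(9)=6,φ(18)=6 ⇒ 18

10, 15, 18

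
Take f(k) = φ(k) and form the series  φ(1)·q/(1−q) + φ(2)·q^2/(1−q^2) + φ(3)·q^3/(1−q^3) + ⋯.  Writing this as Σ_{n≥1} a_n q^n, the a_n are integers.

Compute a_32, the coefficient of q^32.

d|32:{1,2,4,8,16,32}  Σφ=1+1+2+4+8+16=32

a_32 = 32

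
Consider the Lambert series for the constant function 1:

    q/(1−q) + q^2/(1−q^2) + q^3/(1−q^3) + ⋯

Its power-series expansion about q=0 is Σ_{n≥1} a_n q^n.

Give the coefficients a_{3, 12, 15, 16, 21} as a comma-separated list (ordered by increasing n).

d|3:{3,1}  Σf=1+1=2
[q^12] f(12)=1,f(6)=1,f(4)=1,f(3)=1,f(2)=1,f(1)=1 ⇒ 6
q^15  k|15↦f(k): 1:1 3:1 5:1 15:1  a_15=4
d|16:{16,8,4,2,1}  Σf=1+1+1+1+1=5
d|21:{21,7,3,1}  Σf=1+1+1+1=4

2, 6, 4, 5, 4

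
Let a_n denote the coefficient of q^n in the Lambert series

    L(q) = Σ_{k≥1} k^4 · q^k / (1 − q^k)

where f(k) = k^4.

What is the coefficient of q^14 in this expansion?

a_14 = 40834

[q^14] f(1)=1,f(2)=16,f(7)=2401,f(14)=38416 ⇒ 40834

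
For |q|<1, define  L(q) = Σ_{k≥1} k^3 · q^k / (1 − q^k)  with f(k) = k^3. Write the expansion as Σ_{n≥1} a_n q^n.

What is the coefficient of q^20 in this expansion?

a_20 = 9198

d|20:{1,2,4,5,10,20}  Σf=1+8+64+125+1000+8000=9198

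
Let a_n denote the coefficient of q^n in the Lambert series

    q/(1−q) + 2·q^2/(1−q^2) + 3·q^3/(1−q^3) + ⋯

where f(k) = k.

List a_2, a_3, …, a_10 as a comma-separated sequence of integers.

3, 4, 7, 6, 12, 8, 15, 13, 18

n=2: 2·1 1·2  f→[2+1]=3
n=3: 1·3 3·1  f→[1+3]=4
q^4  k|4↦f(k): 1:1 2:2 4:4  a_4=7
[q^5] f(1)=1,f(5)=5 ⇒ 6
n=6: 1·6 2·3 3·2 6·1  f→[1+2+3+6]=12
[q^7] f(7)=7,f(1)=1 ⇒ 8
d|8:{1,2,4,8}  Σf=1+2+4+8=15
n=9: 9·1 3·3 1·9  f→[9+3+1]=13
[q^10] f(10)=10,f(5)=5,f(2)=2,f(1)=1 ⇒ 18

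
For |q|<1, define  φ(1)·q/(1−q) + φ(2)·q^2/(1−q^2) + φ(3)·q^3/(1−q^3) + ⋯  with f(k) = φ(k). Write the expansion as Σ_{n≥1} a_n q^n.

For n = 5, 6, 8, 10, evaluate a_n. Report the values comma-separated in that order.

q^5  k|5↦φ(k): 1:1 5:4  a_5=5
q^6  k|6↦φ(k): 6:2 3:2 2:1 1:1  a_6=6
n=8: 8·1 4·2 2·4 1·8  φ→[4+2+1+1]=8
n=10: 10·1 5·2 2·5 1·10  φ→[4+4+1+1]=10

5, 6, 8, 10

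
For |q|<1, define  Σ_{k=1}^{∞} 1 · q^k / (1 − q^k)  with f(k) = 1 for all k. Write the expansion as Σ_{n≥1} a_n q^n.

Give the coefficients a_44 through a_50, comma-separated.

6, 6, 4, 2, 10, 3, 6

n=44: 44·1 22·2 11·4 4·11 2·22 1·44  f→[1+1+1+1+1+1]=6
n=45: 1·45 3·15 5·9 9·5 15·3 45·1  f→[1+1+1+1+1+1]=6
[q^46] f(46)=1,f(23)=1,f(2)=1,f(1)=1 ⇒ 4
d|47:{47,1}  Σf=1+1=2
n=48: 48·1 24·2 16·3 12·4 8·6 6·8 4·12 3·16 2·24 1·48  f→[1+1+1+1+1+1+1+1+1+1]=10
[q^49] f(49)=1,f(7)=1,f(1)=1 ⇒ 3
q^50  k|50↦f(k): 1:1 2:1 5:1 10:1 25:1 50:1  a_50=6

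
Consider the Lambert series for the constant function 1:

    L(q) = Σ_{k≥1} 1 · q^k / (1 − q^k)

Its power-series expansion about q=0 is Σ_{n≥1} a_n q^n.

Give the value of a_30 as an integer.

n=30: 30·1 15·2 10·3 6·5 5·6 3·10 2·15 1·30  f→[1+1+1+1+1+1+1+1]=8

a_30 = 8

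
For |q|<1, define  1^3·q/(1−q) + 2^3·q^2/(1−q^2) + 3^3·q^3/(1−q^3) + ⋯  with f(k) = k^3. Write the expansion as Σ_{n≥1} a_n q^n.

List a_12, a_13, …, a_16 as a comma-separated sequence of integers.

q^12  k|12↦f(k): 12:1728 6:216 4:64 3:27 2:8 1:1  a_12=2044
d|13:{13,1}  Σf=2197+1=2198
[q^14] f(14)=2744,f(7)=343,f(2)=8,f(1)=1 ⇒ 3096
q^15  k|15↦f(k): 15:3375 5:125 3:27 1:1  a_15=3528
n=16: 16·1 8·2 4·4 2·8 1·16  f→[4096+512+64+8+1]=4681

2044, 2198, 3096, 3528, 4681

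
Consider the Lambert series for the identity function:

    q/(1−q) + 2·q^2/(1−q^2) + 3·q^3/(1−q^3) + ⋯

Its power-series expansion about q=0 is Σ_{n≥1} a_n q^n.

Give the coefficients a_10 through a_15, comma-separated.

18, 12, 28, 14, 24, 24

d|10:{1,2,5,10}  Σf=1+2+5+10=18
q^11  k|11↦f(k): 11:11 1:1  a_11=12
[q^12] f(12)=12,f(6)=6,f(4)=4,f(3)=3,f(2)=2,f(1)=1 ⇒ 28
[q^13] f(13)=13,f(1)=1 ⇒ 14
d|14:{14,7,2,1}  Σf=14+7+2+1=24
q^15  k|15↦f(k): 15:15 5:5 3:3 1:1  a_15=24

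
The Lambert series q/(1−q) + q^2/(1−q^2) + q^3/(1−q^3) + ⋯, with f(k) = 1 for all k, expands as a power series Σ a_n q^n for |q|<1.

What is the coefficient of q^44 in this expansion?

a_44 = 6

q^44  k|44↦f(k): 44:1 22:1 11:1 4:1 2:1 1:1  a_44=6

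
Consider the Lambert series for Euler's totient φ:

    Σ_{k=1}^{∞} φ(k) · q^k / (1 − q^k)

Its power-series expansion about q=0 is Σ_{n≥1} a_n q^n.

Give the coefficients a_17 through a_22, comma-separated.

n=17: 1·17 17·1  φ→[1+16]=17
[q^18] φ(1)=1,φ(2)=1,φ(3)=2,φ(6)=2,φ(9)=6,φ(18)=6 ⇒ 18
[q^19] φ(1)=1,φ(19)=18 ⇒ 19
n=20: 1·20 2·10 4·5 5·4 10·2 20·1  φ→[1+1+2+4+4+8]=20
n=21: 21·1 7·3 3·7 1·21  φ→[12+6+2+1]=21
n=22: 22·1 11·2 2·11 1·22  φ→[10+10+1+1]=22

17, 18, 19, 20, 21, 22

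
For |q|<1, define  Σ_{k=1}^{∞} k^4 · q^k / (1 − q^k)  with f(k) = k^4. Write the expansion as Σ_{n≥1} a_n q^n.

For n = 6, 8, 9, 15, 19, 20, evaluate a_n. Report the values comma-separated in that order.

d|6:{1,2,3,6}  Σf=1+16+81+1296=1394
q^8  k|8↦f(k): 8:4096 4:256 2:16 1:1  a_8=4369
d|9:{1,3,9}  Σf=1+81+6561=6643
[q^15] f(1)=1,f(3)=81,f(5)=625,f(15)=50625 ⇒ 51332
[q^19] f(19)=130321,f(1)=1 ⇒ 130322
[q^20] f(20)=160000,f(10)=10000,f(5)=625,f(4)=256,f(2)=16,f(1)=1 ⇒ 170898

1394, 4369, 6643, 51332, 130322, 170898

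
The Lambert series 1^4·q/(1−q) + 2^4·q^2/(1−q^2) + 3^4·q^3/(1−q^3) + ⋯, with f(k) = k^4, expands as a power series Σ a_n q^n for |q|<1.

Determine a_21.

q^21  k|21↦f(k): 1:1 3:81 7:2401 21:194481  a_21=196964

a_21 = 196964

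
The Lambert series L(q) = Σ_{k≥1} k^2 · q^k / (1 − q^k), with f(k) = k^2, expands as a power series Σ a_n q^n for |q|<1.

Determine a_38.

a_38 = 1810

d|38:{1,2,19,38}  Σf=1+4+361+1444=1810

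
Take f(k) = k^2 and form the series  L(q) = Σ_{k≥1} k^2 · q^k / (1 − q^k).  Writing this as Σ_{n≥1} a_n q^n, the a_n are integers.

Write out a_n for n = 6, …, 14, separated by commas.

[q^6] f(6)=36,f(3)=9,f(2)=4,f(1)=1 ⇒ 50
[q^7] f(1)=1,f(7)=49 ⇒ 50
q^8  k|8↦f(k): 8:64 4:16 2:4 1:1  a_8=85
d|9:{9,3,1}  Σf=81+9+1=91
d|10:{10,5,2,1}  Σf=100+25+4+1=130
[q^11] f(1)=1,f(11)=121 ⇒ 122
n=12: 12·1 6·2 4·3 3·4 2·6 1·12  f→[144+36+16+9+4+1]=210
d|13:{1,13}  Σf=1+169=170
[q^14] f(1)=1,f(2)=4,f(7)=49,f(14)=196 ⇒ 250

50, 50, 85, 91, 130, 122, 210, 170, 250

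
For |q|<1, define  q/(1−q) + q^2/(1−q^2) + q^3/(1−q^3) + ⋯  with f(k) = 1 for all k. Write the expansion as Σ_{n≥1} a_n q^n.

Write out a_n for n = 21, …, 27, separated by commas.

4, 4, 2, 8, 3, 4, 4

n=21: 21·1 7·3 3·7 1·21  f→[1+1+1+1]=4
n=22: 22·1 11·2 2·11 1·22  f→[1+1+1+1]=4
d|23:{1,23}  Σf=1+1=2
q^24  k|24↦f(k): 24:1 12:1 8:1 6:1 4:1 3:1 2:1 1:1  a_24=8
q^25  k|25↦f(k): 1:1 5:1 25:1  a_25=3
[q^26] f(26)=1,f(13)=1,f(2)=1,f(1)=1 ⇒ 4
[q^27] f(1)=1,f(3)=1,f(9)=1,f(27)=1 ⇒ 4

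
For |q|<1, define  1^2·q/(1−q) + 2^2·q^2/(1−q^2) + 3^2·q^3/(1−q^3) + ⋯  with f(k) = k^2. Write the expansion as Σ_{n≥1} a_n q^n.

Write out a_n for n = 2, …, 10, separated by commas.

n=2: 2·1 1·2  f→[4+1]=5
n=3: 3·1 1·3  f→[9+1]=10
n=4: 4·1 2·2 1·4  f→[16+4+1]=21
d|5:{1,5}  Σf=1+25=26
n=6: 1·6 2·3 3·2 6·1  f→[1+4+9+36]=50
q^7  k|7↦f(k): 1:1 7:49  a_7=50
q^8  k|8↦f(k): 1:1 2:4 4:16 8:64  a_8=85
n=9: 1·9 3·3 9·1  f→[1+9+81]=91
[q^10] f(10)=100,f(5)=25,f(2)=4,f(1)=1 ⇒ 130

5, 10, 21, 26, 50, 50, 85, 91, 130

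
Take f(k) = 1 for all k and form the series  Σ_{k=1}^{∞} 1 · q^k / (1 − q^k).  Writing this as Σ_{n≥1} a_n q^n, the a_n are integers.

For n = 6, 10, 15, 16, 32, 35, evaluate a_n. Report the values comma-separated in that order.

n=6: 1·6 2·3 3·2 6·1  f→[1+1+1+1]=4
n=10: 10·1 5·2 2·5 1·10  f→[1+1+1+1]=4
q^15  k|15↦f(k): 1:1 3:1 5:1 15:1  a_15=4
d|16:{1,2,4,8,16}  Σf=1+1+1+1+1=5
n=32: 32·1 16·2 8·4 4·8 2·16 1·32  f→[1+1+1+1+1+1]=6
n=35: 1·35 5·7 7·5 35·1  f→[1+1+1+1]=4

4, 4, 4, 5, 6, 4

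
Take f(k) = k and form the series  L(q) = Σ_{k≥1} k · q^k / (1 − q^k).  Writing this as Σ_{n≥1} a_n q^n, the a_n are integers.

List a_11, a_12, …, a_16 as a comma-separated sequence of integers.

12, 28, 14, 24, 24, 31

d|11:{11,1}  Σf=11+1=12
[q^12] f(12)=12,f(6)=6,f(4)=4,f(3)=3,f(2)=2,f(1)=1 ⇒ 28
d|13:{1,13}  Σf=1+13=14
n=14: 14·1 7·2 2·7 1·14  f→[14+7+2+1]=24
n=15: 15·1 5·3 3·5 1·15  f→[15+5+3+1]=24
d|16:{16,8,4,2,1}  Σf=16+8+4+2+1=31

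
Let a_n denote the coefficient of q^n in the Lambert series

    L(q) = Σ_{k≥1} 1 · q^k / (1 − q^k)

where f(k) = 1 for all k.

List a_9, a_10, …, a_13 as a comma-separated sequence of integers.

3, 4, 2, 6, 2

[q^9] f(1)=1,f(3)=1,f(9)=1 ⇒ 3
q^10  k|10↦f(k): 1:1 2:1 5:1 10:1  a_10=4
d|11:{11,1}  Σf=1+1=2
d|12:{12,6,4,3,2,1}  Σf=1+1+1+1+1+1=6
n=13: 13·1 1·13  f→[1+1]=2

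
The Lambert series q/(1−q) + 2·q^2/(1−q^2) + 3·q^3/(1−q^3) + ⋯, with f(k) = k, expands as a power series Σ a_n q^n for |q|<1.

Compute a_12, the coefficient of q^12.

a_12 = 28

q^12  k|12↦f(k): 12:12 6:6 4:4 3:3 2:2 1:1  a_12=28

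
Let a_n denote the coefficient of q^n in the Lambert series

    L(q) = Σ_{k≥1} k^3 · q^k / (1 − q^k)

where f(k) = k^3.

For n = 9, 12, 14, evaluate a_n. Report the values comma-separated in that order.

757, 2044, 3096

q^9  k|9↦f(k): 9:729 3:27 1:1  a_9=757
n=12: 1·12 2·6 3·4 4·3 6·2 12·1  f→[1+8+27+64+216+1728]=2044
n=14: 14·1 7·2 2·7 1·14  f→[2744+343+8+1]=3096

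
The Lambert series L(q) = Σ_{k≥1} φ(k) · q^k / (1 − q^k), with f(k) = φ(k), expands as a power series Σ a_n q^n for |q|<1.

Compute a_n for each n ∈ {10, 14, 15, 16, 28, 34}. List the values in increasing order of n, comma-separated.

q^10  k|10↦φ(k): 1:1 2:1 5:4 10:4  a_10=10
[q^14] φ(14)=6,φ(7)=6,φ(2)=1,φ(1)=1 ⇒ 14
[q^15] φ(15)=8,φ(5)=4,φ(3)=2,φ(1)=1 ⇒ 15
[q^16] φ(1)=1,φ(2)=1,φ(4)=2,φ(8)=4,φ(16)=8 ⇒ 16
[q^28] φ(1)=1,φ(2)=1,φ(4)=2,φ(7)=6,φ(14)=6,φ(28)=12 ⇒ 28
[q^34] φ(1)=1,φ(2)=1,φ(17)=16,φ(34)=16 ⇒ 34

10, 14, 15, 16, 28, 34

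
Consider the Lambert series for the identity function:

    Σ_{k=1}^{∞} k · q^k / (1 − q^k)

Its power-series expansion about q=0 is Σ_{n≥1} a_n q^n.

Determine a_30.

a_30 = 72

n=30: 30·1 15·2 10·3 6·5 5·6 3·10 2·15 1·30  f→[30+15+10+6+5+3+2+1]=72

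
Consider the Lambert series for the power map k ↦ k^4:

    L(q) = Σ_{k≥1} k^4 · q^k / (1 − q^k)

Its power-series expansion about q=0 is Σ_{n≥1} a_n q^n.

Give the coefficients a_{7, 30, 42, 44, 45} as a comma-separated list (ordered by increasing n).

q^7  k|7↦f(k): 1:1 7:2401  a_7=2402
d|30:{1,2,3,5,6,10,15,30}  Σf=1+16+81+625+1296+10000+50625+810000=872644
[q^42] f(1)=1,f(2)=16,f(3)=81,f(6)=1296,f(7)=2401,f(14)=38416,f(21)=194481,f(42)=3111696 ⇒ 3348388
n=44: 44·1 22·2 11·4 4·11 2·22 1·44  f→[3748096+234256+14641+256+16+1]=3997266
n=45: 45·1 15·3 9·5 5·9 3·15 1·45  f→[4100625+50625+6561+625+81+1]=4158518

2402, 872644, 3348388, 3997266, 4158518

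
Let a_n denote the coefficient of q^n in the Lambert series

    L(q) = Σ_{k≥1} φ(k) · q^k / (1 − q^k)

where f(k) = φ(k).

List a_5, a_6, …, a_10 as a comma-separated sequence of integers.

q^5  k|5↦φ(k): 5:4 1:1  a_5=5
q^6  k|6↦φ(k): 1:1 2:1 3:2 6:2  a_6=6
n=7: 7·1 1·7  φ→[6+1]=7
q^8  k|8↦φ(k): 8:4 4:2 2:1 1:1  a_8=8
q^9  k|9↦φ(k): 1:1 3:2 9:6  a_9=9
q^10  k|10↦φ(k): 1:1 2:1 5:4 10:4  a_10=10

5, 6, 7, 8, 9, 10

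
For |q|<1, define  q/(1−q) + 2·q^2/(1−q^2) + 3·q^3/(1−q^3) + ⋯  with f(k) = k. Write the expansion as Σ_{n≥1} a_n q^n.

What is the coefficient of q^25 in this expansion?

d|25:{1,5,25}  Σf=1+5+25=31

a_25 = 31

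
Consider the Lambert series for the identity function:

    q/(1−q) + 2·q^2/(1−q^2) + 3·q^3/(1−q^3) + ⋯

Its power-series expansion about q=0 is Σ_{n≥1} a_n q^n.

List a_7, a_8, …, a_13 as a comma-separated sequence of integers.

8, 15, 13, 18, 12, 28, 14

n=7: 1·7 7·1  f→[1+7]=8
q^8  k|8↦f(k): 8:8 4:4 2:2 1:1  a_8=15
[q^9] f(9)=9,f(3)=3,f(1)=1 ⇒ 13
n=10: 1·10 2·5 5·2 10·1  f→[1+2+5+10]=18
[q^11] f(11)=11,f(1)=1 ⇒ 12
n=12: 12·1 6·2 4·3 3·4 2·6 1·12  f→[12+6+4+3+2+1]=28
n=13: 1·13 13·1  f→[1+13]=14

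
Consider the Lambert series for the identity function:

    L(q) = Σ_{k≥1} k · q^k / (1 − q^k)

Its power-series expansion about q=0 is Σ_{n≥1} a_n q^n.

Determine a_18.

a_18 = 39

d|18:{1,2,3,6,9,18}  Σf=1+2+3+6+9+18=39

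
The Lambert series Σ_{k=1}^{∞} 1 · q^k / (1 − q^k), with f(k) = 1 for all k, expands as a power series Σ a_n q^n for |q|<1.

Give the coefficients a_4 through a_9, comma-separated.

[q^4] f(1)=1,f(2)=1,f(4)=1 ⇒ 3
[q^5] f(1)=1,f(5)=1 ⇒ 2
[q^6] f(6)=1,f(3)=1,f(2)=1,f(1)=1 ⇒ 4
[q^7] f(7)=1,f(1)=1 ⇒ 2
d|8:{1,2,4,8}  Σf=1+1+1+1=4
n=9: 1·9 3·3 9·1  f→[1+1+1]=3

3, 2, 4, 2, 4, 3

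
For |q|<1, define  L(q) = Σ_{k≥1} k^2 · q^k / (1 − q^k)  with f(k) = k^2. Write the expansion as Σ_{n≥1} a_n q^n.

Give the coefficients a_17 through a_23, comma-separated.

d|17:{17,1}  Σf=289+1=290
q^18  k|18↦f(k): 1:1 2:4 3:9 6:36 9:81 18:324  a_18=455
n=19: 1·19 19·1  f→[1+361]=362
n=20: 1·20 2·10 4·5 5·4 10·2 20·1  f→[1+4+16+25+100+400]=546
d|21:{1,3,7,21}  Σf=1+9+49+441=500
d|22:{22,11,2,1}  Σf=484+121+4+1=610
n=23: 1·23 23·1  f→[1+529]=530

290, 455, 362, 546, 500, 610, 530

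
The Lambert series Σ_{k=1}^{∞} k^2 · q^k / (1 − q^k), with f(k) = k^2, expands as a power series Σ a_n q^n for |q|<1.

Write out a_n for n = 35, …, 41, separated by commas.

d|35:{1,5,7,35}  Σf=1+25+49+1225=1300
q^36  k|36↦f(k): 36:1296 18:324 12:144 9:81 6:36 4:16 3:9 2:4 1:1  a_36=1911
n=37: 37·1 1·37  f→[1369+1]=1370
[q^38] f(1)=1,f(2)=4,f(19)=361,f(38)=1444 ⇒ 1810
d|39:{39,13,3,1}  Σf=1521+169+9+1=1700
n=40: 40·1 20·2 10·4 8·5 5·8 4·10 2·20 1·40  f→[1600+400+100+64+25+16+4+1]=2210
[q^41] f(1)=1,f(41)=1681 ⇒ 1682

1300, 1911, 1370, 1810, 1700, 2210, 1682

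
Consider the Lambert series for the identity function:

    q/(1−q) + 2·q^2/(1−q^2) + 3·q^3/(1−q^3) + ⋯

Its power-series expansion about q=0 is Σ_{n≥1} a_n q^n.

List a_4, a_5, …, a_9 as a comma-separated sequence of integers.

7, 6, 12, 8, 15, 13

q^4  k|4↦f(k): 4:4 2:2 1:1  a_4=7
[q^5] f(5)=5,f(1)=1 ⇒ 6
[q^6] f(6)=6,f(3)=3,f(2)=2,f(1)=1 ⇒ 12
n=7: 7·1 1·7  f→[7+1]=8
q^8  k|8↦f(k): 8:8 4:4 2:2 1:1  a_8=15
n=9: 9·1 3·3 1·9  f→[9+3+1]=13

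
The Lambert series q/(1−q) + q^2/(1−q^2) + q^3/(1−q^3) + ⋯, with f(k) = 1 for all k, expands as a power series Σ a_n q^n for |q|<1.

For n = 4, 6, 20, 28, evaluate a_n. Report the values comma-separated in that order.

3, 4, 6, 6

n=4: 4·1 2·2 1·4  f→[1+1+1]=3
[q^6] f(6)=1,f(3)=1,f(2)=1,f(1)=1 ⇒ 4
[q^20] f(1)=1,f(2)=1,f(4)=1,f(5)=1,f(10)=1,f(20)=1 ⇒ 6
n=28: 1·28 2·14 4·7 7·4 14·2 28·1  f→[1+1+1+1+1+1]=6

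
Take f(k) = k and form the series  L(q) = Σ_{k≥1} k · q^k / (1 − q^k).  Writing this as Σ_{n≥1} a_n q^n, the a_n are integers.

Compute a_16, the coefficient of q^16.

a_16 = 31

q^16  k|16↦f(k): 1:1 2:2 4:4 8:8 16:16  a_16=31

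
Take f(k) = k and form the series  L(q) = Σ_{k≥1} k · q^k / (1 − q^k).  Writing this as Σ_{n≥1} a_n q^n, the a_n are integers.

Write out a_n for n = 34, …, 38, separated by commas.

54, 48, 91, 38, 60

q^34  k|34↦f(k): 34:34 17:17 2:2 1:1  a_34=54
d|35:{1,5,7,35}  Σf=1+5+7+35=48
[q^36] f(36)=36,f(18)=18,f(12)=12,f(9)=9,f(6)=6,f(4)=4,f(3)=3,f(2)=2,f(1)=1 ⇒ 91
n=37: 1·37 37·1  f→[1+37]=38
d|38:{1,2,19,38}  Σf=1+2+19+38=60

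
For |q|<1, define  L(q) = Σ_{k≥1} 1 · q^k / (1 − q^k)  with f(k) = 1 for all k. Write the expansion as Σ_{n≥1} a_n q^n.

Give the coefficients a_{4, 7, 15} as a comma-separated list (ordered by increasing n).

3, 2, 4

d|4:{4,2,1}  Σf=1+1+1=3
q^7  k|7↦f(k): 7:1 1:1  a_7=2
d|15:{1,3,5,15}  Σf=1+1+1+1=4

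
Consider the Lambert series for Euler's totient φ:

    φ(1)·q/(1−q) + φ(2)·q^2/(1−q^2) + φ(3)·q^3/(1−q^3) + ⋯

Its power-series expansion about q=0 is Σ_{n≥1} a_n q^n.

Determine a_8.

q^8  k|8↦φ(k): 8:4 4:2 2:1 1:1  a_8=8

a_8 = 8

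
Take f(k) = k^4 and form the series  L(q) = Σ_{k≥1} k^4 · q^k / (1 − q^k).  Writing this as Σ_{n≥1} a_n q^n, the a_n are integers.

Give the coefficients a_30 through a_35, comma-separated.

q^30  k|30↦f(k): 30:810000 15:50625 10:10000 6:1296 5:625 3:81 2:16 1:1  a_30=872644
q^31  k|31↦f(k): 1:1 31:923521  a_31=923522
[q^32] f(1)=1,f(2)=16,f(4)=256,f(8)=4096,f(16)=65536,f(32)=1048576 ⇒ 1118481
[q^33] f(1)=1,f(3)=81,f(11)=14641,f(33)=1185921 ⇒ 1200644
q^34  k|34↦f(k): 34:1336336 17:83521 2:16 1:1  a_34=1419874
d|35:{35,7,5,1}  Σf=1500625+2401+625+1=1503652

872644, 923522, 1118481, 1200644, 1419874, 1503652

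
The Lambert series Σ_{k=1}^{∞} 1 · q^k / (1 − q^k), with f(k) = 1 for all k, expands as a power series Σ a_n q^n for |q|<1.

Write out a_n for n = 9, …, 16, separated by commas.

[q^9] f(9)=1,f(3)=1,f(1)=1 ⇒ 3
d|10:{10,5,2,1}  Σf=1+1+1+1=4
q^11  k|11↦f(k): 1:1 11:1  a_11=2
q^12  k|12↦f(k): 12:1 6:1 4:1 3:1 2:1 1:1  a_12=6
n=13: 1·13 13·1  f→[1+1]=2
[q^14] f(1)=1,f(2)=1,f(7)=1,f(14)=1 ⇒ 4
q^15  k|15↦f(k): 1:1 3:1 5:1 15:1  a_15=4
[q^16] f(16)=1,f(8)=1,f(4)=1,f(2)=1,f(1)=1 ⇒ 5

3, 4, 2, 6, 2, 4, 4, 5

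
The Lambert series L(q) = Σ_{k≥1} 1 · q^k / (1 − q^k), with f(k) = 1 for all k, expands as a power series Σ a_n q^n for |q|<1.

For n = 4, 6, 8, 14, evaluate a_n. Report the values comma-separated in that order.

3, 4, 4, 4

q^4  k|4↦f(k): 4:1 2:1 1:1  a_4=3
[q^6] f(6)=1,f(3)=1,f(2)=1,f(1)=1 ⇒ 4
d|8:{8,4,2,1}  Σf=1+1+1+1=4
n=14: 14·1 7·2 2·7 1·14  f→[1+1+1+1]=4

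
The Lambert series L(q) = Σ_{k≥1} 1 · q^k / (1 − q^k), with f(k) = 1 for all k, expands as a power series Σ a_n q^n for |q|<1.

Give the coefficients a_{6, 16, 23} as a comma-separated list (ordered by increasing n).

d|6:{6,3,2,1}  Σf=1+1+1+1=4
[q^16] f(16)=1,f(8)=1,f(4)=1,f(2)=1,f(1)=1 ⇒ 5
q^23  k|23↦f(k): 23:1 1:1  a_23=2

4, 5, 2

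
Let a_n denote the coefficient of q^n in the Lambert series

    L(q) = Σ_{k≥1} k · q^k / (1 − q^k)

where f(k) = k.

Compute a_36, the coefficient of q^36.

a_36 = 91

[q^36] f(1)=1,f(2)=2,f(3)=3,f(4)=4,f(6)=6,f(9)=9,f(12)=12,f(18)=18,f(36)=36 ⇒ 91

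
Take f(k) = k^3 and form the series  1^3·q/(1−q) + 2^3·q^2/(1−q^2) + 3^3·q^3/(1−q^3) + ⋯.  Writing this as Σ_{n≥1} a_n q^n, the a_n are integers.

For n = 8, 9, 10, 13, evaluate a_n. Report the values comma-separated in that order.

[q^8] f(1)=1,f(2)=8,f(4)=64,f(8)=512 ⇒ 585
d|9:{9,3,1}  Σf=729+27+1=757
q^10  k|10↦f(k): 1:1 2:8 5:125 10:1000  a_10=1134
[q^13] f(1)=1,f(13)=2197 ⇒ 2198

585, 757, 1134, 2198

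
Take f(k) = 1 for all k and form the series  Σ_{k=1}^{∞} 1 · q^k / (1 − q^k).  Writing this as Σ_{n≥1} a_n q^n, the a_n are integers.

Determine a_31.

n=31: 31·1 1·31  f→[1+1]=2

a_31 = 2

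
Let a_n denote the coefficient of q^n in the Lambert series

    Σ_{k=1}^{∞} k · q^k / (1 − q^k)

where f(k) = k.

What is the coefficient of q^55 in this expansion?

d|55:{55,11,5,1}  Σf=55+11+5+1=72

a_55 = 72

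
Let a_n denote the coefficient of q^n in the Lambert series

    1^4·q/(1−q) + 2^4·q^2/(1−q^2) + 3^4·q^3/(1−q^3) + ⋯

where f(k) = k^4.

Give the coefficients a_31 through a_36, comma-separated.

923522, 1118481, 1200644, 1419874, 1503652, 1813539

n=31: 31·1 1·31  f→[923521+1]=923522
d|32:{1,2,4,8,16,32}  Σf=1+16+256+4096+65536+1048576=1118481
q^33  k|33↦f(k): 1:1 3:81 11:14641 33:1185921  a_33=1200644
d|34:{34,17,2,1}  Σf=1336336+83521+16+1=1419874
q^35  k|35↦f(k): 1:1 5:625 7:2401 35:1500625  a_35=1503652
q^36  k|36↦f(k): 36:1679616 18:104976 12:20736 9:6561 6:1296 4:256 3:81 2:16 1:1  a_36=1813539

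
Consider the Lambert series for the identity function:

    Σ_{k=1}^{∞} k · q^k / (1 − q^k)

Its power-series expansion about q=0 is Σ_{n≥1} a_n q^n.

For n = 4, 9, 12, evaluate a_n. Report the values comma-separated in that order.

7, 13, 28

d|4:{4,2,1}  Σf=4+2+1=7
d|9:{9,3,1}  Σf=9+3+1=13
[q^12] f(12)=12,f(6)=6,f(4)=4,f(3)=3,f(2)=2,f(1)=1 ⇒ 28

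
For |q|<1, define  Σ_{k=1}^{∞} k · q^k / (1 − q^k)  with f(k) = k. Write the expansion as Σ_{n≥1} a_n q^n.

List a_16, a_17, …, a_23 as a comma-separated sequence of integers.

n=16: 1·16 2·8 4·4 8·2 16·1  f→[1+2+4+8+16]=31
q^17  k|17↦f(k): 1:1 17:17  a_17=18
q^18  k|18↦f(k): 1:1 2:2 3:3 6:6 9:9 18:18  a_18=39
[q^19] f(1)=1,f(19)=19 ⇒ 20
[q^20] f(20)=20,f(10)=10,f(5)=5,f(4)=4,f(2)=2,f(1)=1 ⇒ 42
d|21:{1,3,7,21}  Σf=1+3+7+21=32
[q^22] f(22)=22,f(11)=11,f(2)=2,f(1)=1 ⇒ 36
d|23:{23,1}  Σf=23+1=24

31, 18, 39, 20, 42, 32, 36, 24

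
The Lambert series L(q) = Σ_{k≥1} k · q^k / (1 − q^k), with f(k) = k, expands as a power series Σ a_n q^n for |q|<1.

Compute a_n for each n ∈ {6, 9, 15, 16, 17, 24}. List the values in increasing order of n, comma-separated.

12, 13, 24, 31, 18, 60

q^6  k|6↦f(k): 6:6 3:3 2:2 1:1  a_6=12
[q^9] f(9)=9,f(3)=3,f(1)=1 ⇒ 13
q^15  k|15↦f(k): 15:15 5:5 3:3 1:1  a_15=24
d|16:{16,8,4,2,1}  Σf=16+8+4+2+1=31
[q^17] f(17)=17,f(1)=1 ⇒ 18
d|24:{24,12,8,6,4,3,2,1}  Σf=24+12+8+6+4+3+2+1=60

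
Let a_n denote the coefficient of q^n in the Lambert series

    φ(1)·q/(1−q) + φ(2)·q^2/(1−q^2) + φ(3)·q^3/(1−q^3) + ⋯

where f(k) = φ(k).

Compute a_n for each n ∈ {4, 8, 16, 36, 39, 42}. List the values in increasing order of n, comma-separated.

[q^4] φ(4)=2,φ(2)=1,φ(1)=1 ⇒ 4
d|8:{8,4,2,1}  Σφ=4+2+1+1=8
[q^16] φ(1)=1,φ(2)=1,φ(4)=2,φ(8)=4,φ(16)=8 ⇒ 16
d|36:{1,2,3,4,6,9,12,18,36}  Σφ=1+1+2+2+2+6+4+6+12=36
n=39: 39·1 13·3 3·13 1·39  φ→[24+12+2+1]=39
d|42:{42,21,14,7,6,3,2,1}  Σφ=12+12+6+6+2+2+1+1=42

4, 8, 16, 36, 39, 42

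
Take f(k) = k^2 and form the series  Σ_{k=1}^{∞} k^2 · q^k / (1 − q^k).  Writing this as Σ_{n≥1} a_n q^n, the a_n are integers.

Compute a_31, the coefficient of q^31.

a_31 = 962

n=31: 1·31 31·1  f→[1+961]=962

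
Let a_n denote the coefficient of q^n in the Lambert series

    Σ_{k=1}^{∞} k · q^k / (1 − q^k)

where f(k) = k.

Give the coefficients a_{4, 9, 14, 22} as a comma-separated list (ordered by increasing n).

q^4  k|4↦f(k): 4:4 2:2 1:1  a_4=7
n=9: 1·9 3·3 9·1  f→[1+3+9]=13
q^14  k|14↦f(k): 1:1 2:2 7:7 14:14  a_14=24
q^22  k|22↦f(k): 22:22 11:11 2:2 1:1  a_22=36

7, 13, 24, 36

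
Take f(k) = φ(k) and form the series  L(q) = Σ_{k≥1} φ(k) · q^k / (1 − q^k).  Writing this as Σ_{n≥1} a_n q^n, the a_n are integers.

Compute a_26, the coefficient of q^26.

n=26: 26·1 13·2 2·13 1·26  φ→[12+12+1+1]=26

a_26 = 26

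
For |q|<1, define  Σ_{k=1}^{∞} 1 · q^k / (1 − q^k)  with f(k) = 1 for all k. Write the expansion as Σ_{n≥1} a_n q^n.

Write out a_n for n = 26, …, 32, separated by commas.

n=26: 26·1 13·2 2·13 1·26  f→[1+1+1+1]=4
d|27:{1,3,9,27}  Σf=1+1+1+1=4
q^28  k|28↦f(k): 1:1 2:1 4:1 7:1 14:1 28:1  a_28=6
q^29  k|29↦f(k): 29:1 1:1  a_29=2
n=30: 1·30 2·15 3·10 5·6 6·5 10·3 15·2 30·1  f→[1+1+1+1+1+1+1+1]=8
d|31:{1,31}  Σf=1+1=2
[q^32] f(32)=1,f(16)=1,f(8)=1,f(4)=1,f(2)=1,f(1)=1 ⇒ 6

4, 4, 6, 2, 8, 2, 6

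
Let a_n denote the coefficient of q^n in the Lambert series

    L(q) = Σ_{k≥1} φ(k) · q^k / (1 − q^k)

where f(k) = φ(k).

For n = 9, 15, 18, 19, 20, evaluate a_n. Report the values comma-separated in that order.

d|9:{1,3,9}  Σφ=1+2+6=9
[q^15] φ(15)=8,φ(5)=4,φ(3)=2,φ(1)=1 ⇒ 15
[q^18] φ(1)=1,φ(2)=1,φ(3)=2,φ(6)=2,φ(9)=6,φ(18)=6 ⇒ 18
n=19: 1·19 19·1  φ→[1+18]=19
q^20  k|20↦φ(k): 1:1 2:1 4:2 5:4 10:4 20:8  a_20=20

9, 15, 18, 19, 20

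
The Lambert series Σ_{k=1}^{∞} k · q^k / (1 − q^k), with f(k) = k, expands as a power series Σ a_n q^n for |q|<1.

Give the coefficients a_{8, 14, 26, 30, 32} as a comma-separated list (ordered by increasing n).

n=8: 8·1 4·2 2·4 1·8  f→[8+4+2+1]=15
d|14:{1,2,7,14}  Σf=1+2+7+14=24
n=26: 26·1 13·2 2·13 1·26  f→[26+13+2+1]=42
q^30  k|30↦f(k): 1:1 2:2 3:3 5:5 6:6 10:10 15:15 30:30  a_30=72
d|32:{32,16,8,4,2,1}  Σf=32+16+8+4+2+1=63

15, 24, 42, 72, 63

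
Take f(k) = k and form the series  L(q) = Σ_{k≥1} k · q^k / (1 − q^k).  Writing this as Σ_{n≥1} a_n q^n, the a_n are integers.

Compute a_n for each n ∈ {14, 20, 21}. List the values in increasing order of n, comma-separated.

24, 42, 32

[q^14] f(14)=14,f(7)=7,f(2)=2,f(1)=1 ⇒ 24
q^20  k|20↦f(k): 1:1 2:2 4:4 5:5 10:10 20:20  a_20=42
d|21:{1,3,7,21}  Σf=1+3+7+21=32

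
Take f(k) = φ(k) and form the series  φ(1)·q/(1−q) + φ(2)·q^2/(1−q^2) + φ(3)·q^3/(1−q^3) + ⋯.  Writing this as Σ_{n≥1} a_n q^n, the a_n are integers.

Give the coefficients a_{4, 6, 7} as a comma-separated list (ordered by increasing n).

d|4:{4,2,1}  Σφ=2+1+1=4
d|6:{1,2,3,6}  Σφ=1+1+2+2=6
n=7: 7·1 1·7  φ→[6+1]=7

4, 6, 7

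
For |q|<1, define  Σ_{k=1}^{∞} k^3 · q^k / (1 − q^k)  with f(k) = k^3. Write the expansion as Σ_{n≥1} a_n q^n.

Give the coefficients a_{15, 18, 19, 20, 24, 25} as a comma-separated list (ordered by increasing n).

3528, 6813, 6860, 9198, 16380, 15751

n=15: 1·15 3·5 5·3 15·1  f→[1+27+125+3375]=3528
q^18  k|18↦f(k): 1:1 2:8 3:27 6:216 9:729 18:5832  a_18=6813
[q^19] f(19)=6859,f(1)=1 ⇒ 6860
q^20  k|20↦f(k): 20:8000 10:1000 5:125 4:64 2:8 1:1  a_20=9198
d|24:{1,2,3,4,6,8,12,24}  Σf=1+8+27+64+216+512+1728+13824=16380
n=25: 25·1 5·5 1·25  f→[15625+125+1]=15751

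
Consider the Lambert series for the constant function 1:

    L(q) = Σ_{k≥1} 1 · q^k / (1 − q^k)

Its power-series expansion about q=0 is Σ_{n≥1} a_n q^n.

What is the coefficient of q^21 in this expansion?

d|21:{21,7,3,1}  Σf=1+1+1+1=4

a_21 = 4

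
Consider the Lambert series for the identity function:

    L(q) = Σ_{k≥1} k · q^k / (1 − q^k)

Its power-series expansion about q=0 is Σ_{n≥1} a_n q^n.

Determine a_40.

a_40 = 90

n=40: 1·40 2·20 4·10 5·8 8·5 10·4 20·2 40·1  f→[1+2+4+5+8+10+20+40]=90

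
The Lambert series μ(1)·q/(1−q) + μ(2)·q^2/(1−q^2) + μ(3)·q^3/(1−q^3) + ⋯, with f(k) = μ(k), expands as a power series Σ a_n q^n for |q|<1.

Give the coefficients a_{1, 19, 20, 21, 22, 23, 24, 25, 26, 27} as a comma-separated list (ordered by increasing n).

1, 0, 0, 0, 0, 0, 0, 0, 0, 0

d|1:{1}  Σμ=1=1
n=19: 1·19 19·1  μ→[1+(-1)]=0
[q^20] μ(1)=1,μ(2)=-1,μ(4)=0,μ(5)=-1,μ(10)=1,μ(20)=0 ⇒ 0
n=21: 1·21 3·7 7·3 21·1  μ→[1+(-1)+(-1)+1]=0
d|22:{1,2,11,22}  Σμ=1+(-1)+(-1)+1=0
[q^23] μ(23)=-1,μ(1)=1 ⇒ 0
[q^24] μ(1)=1,μ(2)=-1,μ(3)=-1,μ(4)=0,μ(6)=1,μ(8)=0,μ(12)=0,μ(24)=0 ⇒ 0
d|25:{25,5,1}  Σμ=0+(-1)+1=0
q^26  k|26↦μ(k): 1:1 2:-1 13:-1 26:1  a_26=0
[q^27] μ(27)=0,μ(9)=0,μ(3)=-1,μ(1)=1 ⇒ 0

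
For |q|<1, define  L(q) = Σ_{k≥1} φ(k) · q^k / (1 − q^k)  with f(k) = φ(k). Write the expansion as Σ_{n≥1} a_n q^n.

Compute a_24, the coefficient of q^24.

[q^24] φ(24)=8,φ(12)=4,φ(8)=4,φ(6)=2,φ(4)=2,φ(3)=2,φ(2)=1,φ(1)=1 ⇒ 24

a_24 = 24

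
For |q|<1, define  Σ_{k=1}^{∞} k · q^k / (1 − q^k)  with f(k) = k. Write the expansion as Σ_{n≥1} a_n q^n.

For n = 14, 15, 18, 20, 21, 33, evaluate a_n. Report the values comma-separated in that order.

24, 24, 39, 42, 32, 48

[q^14] f(14)=14,f(7)=7,f(2)=2,f(1)=1 ⇒ 24
n=15: 15·1 5·3 3·5 1·15  f→[15+5+3+1]=24
n=18: 18·1 9·2 6·3 3·6 2·9 1·18  f→[18+9+6+3+2+1]=39
[q^20] f(20)=20,f(10)=10,f(5)=5,f(4)=4,f(2)=2,f(1)=1 ⇒ 42
n=21: 1·21 3·7 7·3 21·1  f→[1+3+7+21]=32
q^33  k|33↦f(k): 33:33 11:11 3:3 1:1  a_33=48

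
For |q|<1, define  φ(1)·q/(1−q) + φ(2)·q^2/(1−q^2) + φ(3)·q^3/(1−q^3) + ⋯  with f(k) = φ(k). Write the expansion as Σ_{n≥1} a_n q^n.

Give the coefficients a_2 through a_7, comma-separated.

n=2: 1·2 2·1  φ→[1+1]=2
n=3: 1·3 3·1  φ→[1+2]=3
d|4:{1,2,4}  Σφ=1+1+2=4
[q^5] φ(1)=1,φ(5)=4 ⇒ 5
[q^6] φ(6)=2,φ(3)=2,φ(2)=1,φ(1)=1 ⇒ 6
q^7  k|7↦φ(k): 1:1 7:6  a_7=7

2, 3, 4, 5, 6, 7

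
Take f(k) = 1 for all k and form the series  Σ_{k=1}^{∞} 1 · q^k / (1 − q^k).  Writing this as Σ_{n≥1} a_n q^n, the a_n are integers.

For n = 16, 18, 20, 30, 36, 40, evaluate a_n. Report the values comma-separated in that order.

d|16:{16,8,4,2,1}  Σf=1+1+1+1+1=5
n=18: 18·1 9·2 6·3 3·6 2·9 1·18  f→[1+1+1+1+1+1]=6
d|20:{1,2,4,5,10,20}  Σf=1+1+1+1+1+1=6
n=30: 1·30 2·15 3·10 5·6 6·5 10·3 15·2 30·1  f→[1+1+1+1+1+1+1+1]=8
n=36: 1·36 2·18 3·12 4·9 6·6 9·4 12·3 18·2 36·1  f→[1+1+1+1+1+1+1+1+1]=9
q^40  k|40↦f(k): 1:1 2:1 4:1 5:1 8:1 10:1 20:1 40:1  a_40=8

5, 6, 6, 8, 9, 8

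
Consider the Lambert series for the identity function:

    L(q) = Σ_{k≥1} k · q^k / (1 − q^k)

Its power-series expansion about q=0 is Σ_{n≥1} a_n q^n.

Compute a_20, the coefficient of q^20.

n=20: 1·20 2·10 4·5 5·4 10·2 20·1  f→[1+2+4+5+10+20]=42

a_20 = 42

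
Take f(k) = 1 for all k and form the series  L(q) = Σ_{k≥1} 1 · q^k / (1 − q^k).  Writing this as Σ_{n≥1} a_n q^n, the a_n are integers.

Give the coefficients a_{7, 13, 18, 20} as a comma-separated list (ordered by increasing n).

2, 2, 6, 6

q^7  k|7↦f(k): 7:1 1:1  a_7=2
q^13  k|13↦f(k): 1:1 13:1  a_13=2
d|18:{18,9,6,3,2,1}  Σf=1+1+1+1+1+1=6
q^20  k|20↦f(k): 1:1 2:1 4:1 5:1 10:1 20:1  a_20=6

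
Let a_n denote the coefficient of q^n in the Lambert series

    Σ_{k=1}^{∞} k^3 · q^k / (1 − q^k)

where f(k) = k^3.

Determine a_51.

a_51 = 137592

[q^51] f(51)=132651,f(17)=4913,f(3)=27,f(1)=1 ⇒ 137592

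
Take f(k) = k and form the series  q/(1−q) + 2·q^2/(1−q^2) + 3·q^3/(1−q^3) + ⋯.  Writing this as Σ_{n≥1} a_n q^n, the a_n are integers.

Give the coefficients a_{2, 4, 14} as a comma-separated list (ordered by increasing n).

3, 7, 24

[q^2] f(2)=2,f(1)=1 ⇒ 3
n=4: 1·4 2·2 4·1  f→[1+2+4]=7
d|14:{14,7,2,1}  Σf=14+7+2+1=24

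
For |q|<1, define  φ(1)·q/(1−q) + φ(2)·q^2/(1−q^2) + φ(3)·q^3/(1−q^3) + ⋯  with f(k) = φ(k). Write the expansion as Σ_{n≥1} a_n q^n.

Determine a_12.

n=12: 1·12 2·6 3·4 4·3 6·2 12·1  φ→[1+1+2+2+2+4]=12

a_12 = 12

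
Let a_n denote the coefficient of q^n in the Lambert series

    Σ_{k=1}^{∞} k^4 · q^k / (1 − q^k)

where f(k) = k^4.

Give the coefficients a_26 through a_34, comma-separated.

485554, 538084, 655746, 707282, 872644, 923522, 1118481, 1200644, 1419874

[q^26] f(1)=1,f(2)=16,f(13)=28561,f(26)=456976 ⇒ 485554
[q^27] f(27)=531441,f(9)=6561,f(3)=81,f(1)=1 ⇒ 538084
q^28  k|28↦f(k): 28:614656 14:38416 7:2401 4:256 2:16 1:1  a_28=655746
q^29  k|29↦f(k): 1:1 29:707281  a_29=707282
d|30:{30,15,10,6,5,3,2,1}  Σf=810000+50625+10000+1296+625+81+16+1=872644
d|31:{1,31}  Σf=1+923521=923522
n=32: 1·32 2·16 4·8 8·4 16·2 32·1  f→[1+16+256+4096+65536+1048576]=1118481
q^33  k|33↦f(k): 33:1185921 11:14641 3:81 1:1  a_33=1200644
[q^34] f(34)=1336336,f(17)=83521,f(2)=16,f(1)=1 ⇒ 1419874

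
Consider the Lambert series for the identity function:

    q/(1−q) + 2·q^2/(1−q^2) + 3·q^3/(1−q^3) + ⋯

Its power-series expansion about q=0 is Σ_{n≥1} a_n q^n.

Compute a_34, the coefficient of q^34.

[q^34] f(34)=34,f(17)=17,f(2)=2,f(1)=1 ⇒ 54

a_34 = 54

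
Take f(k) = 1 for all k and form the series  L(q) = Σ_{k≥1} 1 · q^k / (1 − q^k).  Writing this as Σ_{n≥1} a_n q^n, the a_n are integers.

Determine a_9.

[q^9] f(1)=1,f(3)=1,f(9)=1 ⇒ 3

a_9 = 3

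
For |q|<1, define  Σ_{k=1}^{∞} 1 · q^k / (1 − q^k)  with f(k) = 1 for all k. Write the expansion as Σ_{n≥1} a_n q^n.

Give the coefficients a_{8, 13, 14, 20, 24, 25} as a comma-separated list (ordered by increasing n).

4, 2, 4, 6, 8, 3

d|8:{8,4,2,1}  Σf=1+1+1+1=4
q^13  k|13↦f(k): 1:1 13:1  a_13=2
[q^14] f(14)=1,f(7)=1,f(2)=1,f(1)=1 ⇒ 4
n=20: 1·20 2·10 4·5 5·4 10·2 20·1  f→[1+1+1+1+1+1]=6
q^24  k|24↦f(k): 24:1 12:1 8:1 6:1 4:1 3:1 2:1 1:1  a_24=8
d|25:{1,5,25}  Σf=1+1+1=3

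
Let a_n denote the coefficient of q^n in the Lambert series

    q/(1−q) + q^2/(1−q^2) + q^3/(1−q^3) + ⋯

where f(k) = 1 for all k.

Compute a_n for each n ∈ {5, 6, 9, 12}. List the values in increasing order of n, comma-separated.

2, 4, 3, 6

q^5  k|5↦f(k): 1:1 5:1  a_5=2
d|6:{6,3,2,1}  Σf=1+1+1+1=4
[q^9] f(1)=1,f(3)=1,f(9)=1 ⇒ 3
q^12  k|12↦f(k): 1:1 2:1 3:1 4:1 6:1 12:1  a_12=6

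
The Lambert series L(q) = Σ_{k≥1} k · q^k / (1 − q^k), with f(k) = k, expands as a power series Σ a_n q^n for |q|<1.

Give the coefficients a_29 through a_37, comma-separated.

30, 72, 32, 63, 48, 54, 48, 91, 38

d|29:{29,1}  Σf=29+1=30
[q^30] f(1)=1,f(2)=2,f(3)=3,f(5)=5,f(6)=6,f(10)=10,f(15)=15,f(30)=30 ⇒ 72
d|31:{1,31}  Σf=1+31=32
n=32: 1·32 2·16 4·8 8·4 16·2 32·1  f→[1+2+4+8+16+32]=63
[q^33] f(33)=33,f(11)=11,f(3)=3,f(1)=1 ⇒ 48
q^34  k|34↦f(k): 34:34 17:17 2:2 1:1  a_34=54
n=35: 1·35 5·7 7·5 35·1  f→[1+5+7+35]=48
n=36: 36·1 18·2 12·3 9·4 6·6 4·9 3·12 2·18 1·36  f→[36+18+12+9+6+4+3+2+1]=91
[q^37] f(37)=37,f(1)=1 ⇒ 38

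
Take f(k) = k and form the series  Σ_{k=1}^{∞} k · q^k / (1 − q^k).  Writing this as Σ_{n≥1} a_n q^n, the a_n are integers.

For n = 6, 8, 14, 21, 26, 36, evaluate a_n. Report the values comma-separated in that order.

n=6: 1·6 2·3 3·2 6·1  f→[1+2+3+6]=12
[q^8] f(8)=8,f(4)=4,f(2)=2,f(1)=1 ⇒ 15
q^14  k|14↦f(k): 14:14 7:7 2:2 1:1  a_14=24
q^21  k|21↦f(k): 21:21 7:7 3:3 1:1  a_21=32
d|26:{26,13,2,1}  Σf=26+13+2+1=42
d|36:{36,18,12,9,6,4,3,2,1}  Σf=36+18+12+9+6+4+3+2+1=91

12, 15, 24, 32, 42, 91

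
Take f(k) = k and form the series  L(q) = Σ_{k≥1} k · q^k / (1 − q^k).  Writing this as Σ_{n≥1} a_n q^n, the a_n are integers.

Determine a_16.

[q^16] f(16)=16,f(8)=8,f(4)=4,f(2)=2,f(1)=1 ⇒ 31

a_16 = 31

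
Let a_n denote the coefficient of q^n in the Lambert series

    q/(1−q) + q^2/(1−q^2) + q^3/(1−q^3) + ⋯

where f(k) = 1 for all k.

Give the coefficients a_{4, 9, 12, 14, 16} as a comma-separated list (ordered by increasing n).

3, 3, 6, 4, 5

n=4: 4·1 2·2 1·4  f→[1+1+1]=3
n=9: 1·9 3·3 9·1  f→[1+1+1]=3
q^12  k|12↦f(k): 1:1 2:1 3:1 4:1 6:1 12:1  a_12=6
d|14:{1,2,7,14}  Σf=1+1+1+1=4
n=16: 16·1 8·2 4·4 2·8 1·16  f→[1+1+1+1+1]=5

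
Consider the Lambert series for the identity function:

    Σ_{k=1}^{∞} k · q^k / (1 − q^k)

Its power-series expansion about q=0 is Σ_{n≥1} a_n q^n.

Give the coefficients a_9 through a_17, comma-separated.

13, 18, 12, 28, 14, 24, 24, 31, 18

d|9:{9,3,1}  Σf=9+3+1=13
d|10:{1,2,5,10}  Σf=1+2+5+10=18
[q^11] f(11)=11,f(1)=1 ⇒ 12
n=12: 1·12 2·6 3·4 4·3 6·2 12·1  f→[1+2+3+4+6+12]=28
d|13:{1,13}  Σf=1+13=14
d|14:{1,2,7,14}  Σf=1+2+7+14=24
d|15:{1,3,5,15}  Σf=1+3+5+15=24
d|16:{1,2,4,8,16}  Σf=1+2+4+8+16=31
[q^17] f(1)=1,f(17)=17 ⇒ 18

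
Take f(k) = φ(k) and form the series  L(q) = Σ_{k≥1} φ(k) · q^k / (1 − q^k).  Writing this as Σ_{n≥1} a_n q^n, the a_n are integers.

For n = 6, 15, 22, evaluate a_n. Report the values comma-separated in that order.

q^6  k|6↦φ(k): 1:1 2:1 3:2 6:2  a_6=6
q^15  k|15↦φ(k): 1:1 3:2 5:4 15:8  a_15=15
[q^22] φ(22)=10,φ(11)=10,φ(2)=1,φ(1)=1 ⇒ 22

6, 15, 22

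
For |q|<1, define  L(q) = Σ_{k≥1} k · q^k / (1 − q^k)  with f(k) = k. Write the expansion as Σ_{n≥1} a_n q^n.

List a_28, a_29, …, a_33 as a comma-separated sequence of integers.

56, 30, 72, 32, 63, 48

d|28:{28,14,7,4,2,1}  Σf=28+14+7+4+2+1=56
q^29  k|29↦f(k): 29:29 1:1  a_29=30
[q^30] f(30)=30,f(15)=15,f(10)=10,f(6)=6,f(5)=5,f(3)=3,f(2)=2,f(1)=1 ⇒ 72
n=31: 31·1 1·31  f→[31+1]=32
[q^32] f(32)=32,f(16)=16,f(8)=8,f(4)=4,f(2)=2,f(1)=1 ⇒ 63
n=33: 33·1 11·3 3·11 1·33  f→[33+11+3+1]=48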